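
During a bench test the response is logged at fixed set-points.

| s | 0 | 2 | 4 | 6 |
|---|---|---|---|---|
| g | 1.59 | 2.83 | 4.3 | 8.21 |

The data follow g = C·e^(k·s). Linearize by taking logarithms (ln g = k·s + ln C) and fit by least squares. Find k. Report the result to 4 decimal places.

Let Y = ln g. Fitting Y = k·s + ln C by least squares:
AᵀA = [[56.0000, 12.0000]; [12.0000, 4]], rhs = [20.5471, 5.0680]ᵀ  (here Σs = 12.0000, Σ(s)² = 56.0000, Σln g = 5.0680, Σs·ln g = 20.5471).
Solving (det = 80.0000): k = 0.26716, ln C = 0.46552.

k = 0.2672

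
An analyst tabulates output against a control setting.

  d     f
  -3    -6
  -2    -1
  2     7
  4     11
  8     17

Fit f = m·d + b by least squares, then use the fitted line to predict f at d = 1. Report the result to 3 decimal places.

f̂ = 3.980

From the data, Σd·d = 97, Σd = 9, Σ1 = 5.
And Σd·f = 214, Σf = 28.
MᵀM·[m, b]ᵀ = Mᵀf becomes [[97, 9]; [9, 5]]·[m, b]ᵀ = [214, 28]ᵀ.
det = 97·5 − 9² = 404.
m = (214·5 − 9·28)/404 = 409/202; b = (97·28 − 9·214)/404 = 395/202.
At d = 1: f̂ = (409/202)·(1) + (395/202)·(1) = 402/101.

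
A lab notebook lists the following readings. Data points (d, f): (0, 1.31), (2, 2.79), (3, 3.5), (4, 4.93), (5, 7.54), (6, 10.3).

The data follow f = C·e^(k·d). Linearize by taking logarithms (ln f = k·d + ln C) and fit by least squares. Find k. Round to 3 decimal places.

k = 0.341

Let Y = ln f. Fitting Y = k·d + ln C by least squares:
XᵀX = [[90.0000, 20.0000]; [20.0000, 6]], rhs = [36.2857, 8.4965]ᵀ  (here Σd = 20.0000, Σ(d)² = 90.0000, Σln f = 8.4965, Σd·ln f = 36.2857).
Δ = 90.0000·6 − (20.0000)² = 140.0000; k = (36.2857·6 − 20.0000·8.4965)/140.0000 = 0.34131, ln C = (90.0000·8.4965 − 20.0000·36.2857)/140.0000 = 0.27839.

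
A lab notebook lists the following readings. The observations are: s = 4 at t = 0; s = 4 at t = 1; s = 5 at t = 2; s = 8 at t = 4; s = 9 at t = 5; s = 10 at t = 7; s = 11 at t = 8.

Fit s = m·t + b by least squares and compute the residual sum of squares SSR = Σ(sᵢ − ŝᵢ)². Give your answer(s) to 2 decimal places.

SSR = 1.59

Normal-equation sums: Σt·t = 159, Σt = 27, Σ1 = 7.
Right-hand side: Σt·s = 249, Σs = 51.
So XᵀX·[m, b]ᵀ = Xᵀs: [[159, 27]; [27, 7]]·[m, b]ᵀ = [249, 51]ᵀ.
Δ = 159·7 − 27² = 384.
m = (249·7 − 27·51)/384 = 61/64; b = (159·51 − 27·249)/384 = 231/64.
Residuals: 25/64, -9/16, -33/64, 37/64, 5/8, -9/32, -15/64; SSR = 51/32.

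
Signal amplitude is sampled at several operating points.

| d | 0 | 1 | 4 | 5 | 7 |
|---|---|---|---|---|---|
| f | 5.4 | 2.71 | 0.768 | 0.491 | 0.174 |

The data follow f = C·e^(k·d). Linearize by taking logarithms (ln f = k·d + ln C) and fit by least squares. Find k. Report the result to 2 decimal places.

k = -0.47

With ln fᵢ as the transformed response and dᵢ as the regressor:
Σd = 17.0000, Σ(d)² = 91.0000, Σln f = -0.0406, Σd·ln f = -15.8564.
Equations: 91.0000·k + 17.0000·ln C = -15.8564;  17.0000·k + 5·ln C = -0.0406.
Slope k = (n·Σd·ln f − Σd·Σln f)/(n·Σ(d)² − (Σd)²) = (5·-15.8564 − 17.0000·-0.0406)/166.0000 = -0.47344; ln C = (Σln f − k·Σd)/n = 1.60157.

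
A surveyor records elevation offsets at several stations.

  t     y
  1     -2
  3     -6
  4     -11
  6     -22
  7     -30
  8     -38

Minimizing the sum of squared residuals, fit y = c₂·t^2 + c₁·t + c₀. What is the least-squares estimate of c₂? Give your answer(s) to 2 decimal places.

Compute the Gram sums: Σt^2·t^2 = 8131, Σt^2·t = 1163, Σt^2 = 175, Σt·t = 175, Σt = 29, Σ1 = 6.
Right-hand side: Σt^2·y = -4926, Σt·y = -710, Σy = -109.
Inverting the 3×3 Gram matrix, [c₂, c₁, c₀]ᵀ = [-751/1320, -103/1320, -263/220]ᵀ.

c₂ = -0.57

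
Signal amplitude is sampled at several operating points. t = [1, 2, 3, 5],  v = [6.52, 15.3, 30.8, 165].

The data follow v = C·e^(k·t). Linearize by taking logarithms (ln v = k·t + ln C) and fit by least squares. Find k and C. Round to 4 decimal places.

Let Y = ln v. Fitting Y = k·t + ln C by least squares:
AᵀA = [[39.0000, 11.0000]; [11.0000, 4]], rhs = [43.1429, 13.1362]ᵀ  (here Σt = 11.0000, Σ(t)² = 39.0000, Σln v = 13.1362, Σt·ln v = 43.1429).
Δ = 39.0000·4 − (11.0000)² = 35.0000; k = (43.1429·4 − 11.0000·13.1362)/35.0000 = 0.80210, ln C = (39.0000·13.1362 − 11.0000·43.1429)/35.0000 = 1.07828, so C = exp(1.07828) = 2.93963.

k = 0.8021, C = 2.9396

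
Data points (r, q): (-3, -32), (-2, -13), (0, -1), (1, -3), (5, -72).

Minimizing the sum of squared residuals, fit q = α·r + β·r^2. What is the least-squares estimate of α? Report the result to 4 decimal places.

α = 1.0429

Setting ∂/∂α … = 0 gives: 39·α + 91·β = -241;  91·α + 723·β = -2143.
(Σr·r = 39, Σr·r^2 = 91, Σr^2·r^2 = 723, Σr·q = -241, Σr^2·q = -2143.)
det = 39·723 − 91² = 19916.
α = ((-241)·723 − 91·(-2143))/19916 = 10385/9958; β = (39·(-2143) − 91·(-241))/19916 = -2371/766.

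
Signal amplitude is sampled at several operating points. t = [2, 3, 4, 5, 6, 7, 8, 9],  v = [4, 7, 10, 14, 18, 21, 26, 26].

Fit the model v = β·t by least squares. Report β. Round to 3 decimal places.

β = 2.944

Entries of XᵀX: Σt·t = 284.
For Xᵀv: Σt·v = 836.
So XᵀX·[β]ᵀ = Xᵀv: [[284]]·[β]ᵀ = [836]ᵀ.
β = 836/284 = 2.94366.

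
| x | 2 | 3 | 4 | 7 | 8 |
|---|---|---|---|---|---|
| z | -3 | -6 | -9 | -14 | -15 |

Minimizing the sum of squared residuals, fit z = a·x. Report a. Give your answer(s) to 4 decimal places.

Sums needed: Σx·x = 142.
Moment sums: Σx·z = -278.
Hence a = -278 / 142 ≈ -1.95775.

a = -1.9577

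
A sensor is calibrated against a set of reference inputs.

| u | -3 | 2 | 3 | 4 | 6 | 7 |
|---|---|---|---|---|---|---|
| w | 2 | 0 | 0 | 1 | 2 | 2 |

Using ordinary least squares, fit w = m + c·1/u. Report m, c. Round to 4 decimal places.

The normal system MᵀM·[m, c]ᵀ = Mᵀw is [[6, 89/84]; [89/84, 457/784]]·[m, c]ᵀ = [7, 17/84]ᵀ.
Determinant 6·(457/784) − (89/84)² = 16757/7056.
m = (7·(457/784) − (89/84)·(17/84))/(16757/7056) = 27278/16757; c = (6·(17/84) − (89/84)·7)/(16757/7056) = -43764/16757.

m = 1.6279, c = -2.6117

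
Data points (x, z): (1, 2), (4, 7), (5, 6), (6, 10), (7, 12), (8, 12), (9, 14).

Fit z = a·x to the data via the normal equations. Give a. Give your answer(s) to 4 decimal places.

Sums needed: Σx·x = 272.
Right-hand side: Σx·z = 426.
Normal equations: [[272]]·[a]ᵀ = [426]ᵀ.
a = 426/272 = 1.56618.

a = 1.5662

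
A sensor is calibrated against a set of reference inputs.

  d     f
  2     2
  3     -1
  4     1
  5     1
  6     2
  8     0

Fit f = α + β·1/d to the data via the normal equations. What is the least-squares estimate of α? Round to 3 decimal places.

α = 0.448

The normal equations are: 6·α + (63/40)·β = 5;  (63/40)·α + (7301/14400)·β = 29/20.
Δ = 6·(7301/14400) − (63/40)² = 539/960.
α = (5·(7301/14400) − (63/40)·(29/20))/(539/960) = 47/105; β = (6·(29/20) − (63/40)·5)/(539/960) = 72/49.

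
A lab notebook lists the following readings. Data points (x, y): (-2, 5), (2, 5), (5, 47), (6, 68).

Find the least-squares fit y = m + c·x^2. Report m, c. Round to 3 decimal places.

AᵀA·[m, c]ᵀ = Aᵀy reads: 4·m + 69·c = 125;  69·m + 1953·c = 3663.
Eliminating c: 1953·(row 1) − 69·(row 2) gives 3051·m = 1953·125 − 69·3663 = -8622, so m = -958/339.
Then c = (3663 − 69·(-958/339))/1953 = 2009/1017.

m = -2.826, c = 1.975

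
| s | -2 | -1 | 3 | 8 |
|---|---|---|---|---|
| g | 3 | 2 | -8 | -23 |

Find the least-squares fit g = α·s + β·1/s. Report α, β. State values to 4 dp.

α = -2.8583, β = 1.7371

From the data, Σs·s = 78, Σs·1/s = 4, Σ1/s·1/s = 793/576.
Right-hand side: Σs·g = -216, Σ1/s·g = -217/24.
Normal equations: [[78, 4]; [4, 793/576]]·[α, β]ᵀ = [-216, -217/24]ᵀ.
Eliminating β: (793/576)·(row 1) − 4·(row 2) gives (8773/96)·α = (793/576)·(-216) − 4·(-217/24) = -6269/24, so α = -25076/8773.
Then β = ((-217/24) − 4·(-25076/8773))/(793/576) = 15240/8773.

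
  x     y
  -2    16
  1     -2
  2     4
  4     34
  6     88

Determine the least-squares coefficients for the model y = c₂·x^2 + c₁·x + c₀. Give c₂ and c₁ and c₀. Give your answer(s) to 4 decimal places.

Normal-equation sums: Σx^2·x^2 = 1585, Σx^2·x = 281, Σx^2 = 61, Σx·x = 61, Σx = 11, Σ1 = 5.
Right-hand side: Σx^2·y = 3790, Σx·y = 638, Σy = 140.
Normal equations: [[1585, 281, 61]; [281, 61, 11]; [61, 11, 5]]·[c₂, c₁, c₀]ᵀ = [3790, 638, 140]ᵀ.
Solving the 3×3 system (Gaussian elimination) gives c₂ = 3, c₁ = -3, c₀ = -2.

c₂ = 3.0000, c₁ = -3.0000, c₀ = -2.0000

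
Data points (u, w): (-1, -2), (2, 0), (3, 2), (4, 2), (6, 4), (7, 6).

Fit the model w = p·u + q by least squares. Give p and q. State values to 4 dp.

Setting ∂/∂p … = 0 gives: 115·p + 21·q = 82;  21·p + 6·q = 12.
Determinant 115·6 − 21² = 249.
p = (82·6 − 21·12)/249 = 80/83; q = (115·12 − 21·82)/249 = -114/83.

p = 0.9639, q = -1.3735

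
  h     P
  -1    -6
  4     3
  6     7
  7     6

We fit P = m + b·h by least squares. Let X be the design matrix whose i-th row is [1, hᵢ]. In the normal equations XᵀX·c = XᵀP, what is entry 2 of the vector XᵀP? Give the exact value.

Entry 2 ↔ basis h, so (XᵀP)_{2} = Σᵢ (h)·Pᵢ = (-1)·(-6) + (4)·(3) + (6)·(7) + (7)·(6) = 102.

102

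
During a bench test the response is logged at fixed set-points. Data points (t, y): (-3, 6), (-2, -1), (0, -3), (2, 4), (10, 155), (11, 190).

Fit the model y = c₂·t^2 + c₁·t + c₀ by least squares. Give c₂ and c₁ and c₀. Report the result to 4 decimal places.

Normal-equation sums: Σt^2·t^2 = 24754, Σt^2·t = 2304, Σt^2 = 238, Σt·t = 238, Σt = 18, Σ1 = 6.
Right-hand side: Σt^2·y = 38556, Σt·y = 3632, Σy = 351.
Normal equations: [[24754, 2304, 238]; [2304, 238, 18]; [238, 18, 6]]·[c₂, c₁, c₀]ᵀ = [38556, 3632, 351]ᵀ.
Inverting the 3×3 Gram matrix, [c₂, c₁, c₀]ᵀ = [647793/434330, 97985/86866, -1757259/434330]ᵀ.

c₂ = 1.4915, c₁ = 1.1280, c₀ = -4.0459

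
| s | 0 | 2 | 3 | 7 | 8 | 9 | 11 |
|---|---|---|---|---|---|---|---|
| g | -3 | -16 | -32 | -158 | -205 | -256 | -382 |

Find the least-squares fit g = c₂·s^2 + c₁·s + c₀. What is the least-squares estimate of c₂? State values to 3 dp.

c₂ = -3.086

The normal system AᵀA·[c₂, c₁, c₀]ᵀ = Aᵀg is [[27796, 2950, 328]; [2950, 328, 40]; [328, 40, 7]]·[c₂, c₁, c₀]ᵀ = [-88172, -9380, -1052]ᵀ.
Row-reducing yields c₂ = -47054/15249, c₁ = -7550/15249, c₀ = -43748/15249.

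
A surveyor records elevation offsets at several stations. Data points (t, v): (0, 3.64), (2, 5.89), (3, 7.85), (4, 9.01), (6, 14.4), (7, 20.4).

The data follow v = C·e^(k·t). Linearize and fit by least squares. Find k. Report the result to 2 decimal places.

With ln vᵢ as the transformed response and tᵢ as the regressor:
Σt = 22.0000, Σ(t)² = 114.0000, Σln v = 13.0069, Σt·ln v = 55.6335.
Equations: 114.0000·k + 22.0000·ln C = 55.6335;  22.0000·k + 6·ln C = 13.0069.
Slope k = (n·Σt·ln v − Σt·Σln v)/(n·Σ(t)² − (Σt)²) = (6·55.6335 − 22.0000·13.0069)/200.0000 = 0.23825; ln C = (Σln v − k·Σt)/n = 1.29422.

k = 0.24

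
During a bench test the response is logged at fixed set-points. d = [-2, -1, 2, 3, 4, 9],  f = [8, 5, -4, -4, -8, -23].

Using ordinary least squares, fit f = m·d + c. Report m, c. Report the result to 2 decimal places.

m = -2.77, c = 2.60

From the data, Σd·d = 115, Σd = 15, Σ1 = 6.
Moment sums: Σd·f = -280, Σf = -26.
Determinant 115·6 − 15² = 465.
m = ((-280)·6 − 15·(-26))/465 = -86/31; c = (115·(-26) − 15·(-280))/465 = 242/93.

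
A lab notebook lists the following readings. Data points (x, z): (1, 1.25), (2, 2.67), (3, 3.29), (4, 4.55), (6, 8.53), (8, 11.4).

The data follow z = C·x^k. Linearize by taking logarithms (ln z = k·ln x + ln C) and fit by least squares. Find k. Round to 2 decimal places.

With ln zᵢ as the transformed response and ln xᵢ as the regressor:
AᵀA = [[11.1437, 7.0493]; [7.0493, 6]], rhs = [12.9908, 8.4884]ᵀ  (here Σln x = 7.0493, Σ(ln x)² = 11.1437, Σln z = 8.4884, Σln x·ln z = 12.9908).
Δ = 11.1437·6 − (7.0493)² = 17.1702; k = (12.9908·6 − 7.0493·8.4884)/17.1702 = 1.05460, ln C = (11.1437·8.4884 − 7.0493·12.9908)/17.1702 = 0.17571.

k = 1.05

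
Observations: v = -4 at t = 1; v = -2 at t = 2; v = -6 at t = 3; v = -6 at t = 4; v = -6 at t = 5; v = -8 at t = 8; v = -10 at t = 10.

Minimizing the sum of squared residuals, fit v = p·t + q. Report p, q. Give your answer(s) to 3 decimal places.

XᵀX·[p, q]ᵀ = Xᵀv reads: 219·p + 33·q = -244;  33·p + 7·q = -42.
(Σt·t = 219, Σt = 33, Σ1 = 7, Σt·v = -244, Σv = -42.)
det = 219·7 − 33² = 444.
p = ((-244)·7 − 33·(-42))/444 = -161/222; q = (219·(-42) − 33·(-244))/444 = -191/74.

p = -0.725, q = -2.581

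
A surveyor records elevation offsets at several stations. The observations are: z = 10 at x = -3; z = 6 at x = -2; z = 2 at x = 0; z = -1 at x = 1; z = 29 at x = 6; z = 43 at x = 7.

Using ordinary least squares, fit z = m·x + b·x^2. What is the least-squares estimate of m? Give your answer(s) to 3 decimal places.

Forming MᵀM = [[99, 525]; [525, 3795]] and Mᵀz = [432, 3264]ᵀ gives MᵀM·[m, b]ᵀ = Mᵀz.
Δ = 99·3795 − 525² = 100080.
m = (432·3795 − 525·3264)/100080 = -103/139; b = (99·3264 − 525·432)/100080 = 669/695.

m = -0.741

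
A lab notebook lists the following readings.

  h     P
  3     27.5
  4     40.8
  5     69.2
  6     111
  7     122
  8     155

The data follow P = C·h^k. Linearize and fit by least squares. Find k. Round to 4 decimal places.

Linearized form: ln P = k·ln h + ln C. From the 6 transformed points,
AᵀA = [[17.0401, 9.9115]; [9.9115, 6]], rhs = [43.8756, 25.8168]ᵀ  (here Σln h = 9.9115, Σ(ln h)² = 17.0401, Σln P = 25.8168, Σln h·ln P = 43.8756).
Δ = 17.0401·6 − (9.9115)² = 4.0036; k = (43.8756·6 − 9.9115·25.8168)/4.0036 = 1.84105, ln C = (17.0401·25.8168 − 9.9115·43.8756)/4.0036 = 1.26156.

k = 1.8411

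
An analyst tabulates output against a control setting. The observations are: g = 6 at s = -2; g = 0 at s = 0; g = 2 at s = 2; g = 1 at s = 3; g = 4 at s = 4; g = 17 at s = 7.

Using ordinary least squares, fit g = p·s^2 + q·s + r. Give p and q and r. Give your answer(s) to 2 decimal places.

p = 0.51, q = -1.30, r = 1.04

Normal-equation sums: Σs^2·s^2 = 2770, Σs^2·s = 434, Σs^2 = 82, Σs·s = 82, Σs = 14, Σ1 = 6.
Right-hand side: Σs^2·g = 938, Σs·g = 130, Σg = 30.
Inverting the 3×3 Gram matrix, [p, q, r]ᵀ = [718/1405, -1823/1405, 1466/1405]ᵀ.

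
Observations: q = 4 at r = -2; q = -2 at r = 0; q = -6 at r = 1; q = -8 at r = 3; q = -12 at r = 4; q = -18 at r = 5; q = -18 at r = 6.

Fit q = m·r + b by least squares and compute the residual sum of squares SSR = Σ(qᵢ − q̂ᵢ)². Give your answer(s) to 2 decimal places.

The normal equations are: 91·m + 17·b = -284;  17·m + 7·b = -60.
Determinant 91·7 − 17² = 348.
m = ((-284)·7 − 17·(-60))/348 = -242/87; b = (91·(-60) − 17·(-284))/348 = -158/87.
Residuals: 22/87, -16/87, -122/87, 188/87, 82/87, -66/29, 44/87; SSR = 1136/87.

SSR = 13.06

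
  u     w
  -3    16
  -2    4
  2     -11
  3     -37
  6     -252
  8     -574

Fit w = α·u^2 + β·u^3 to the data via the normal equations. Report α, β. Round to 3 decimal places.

α = -1.115, β = -0.982

Setting ∂/∂α … = 0 gives: 5586·α + 40544·β = -46025;  40544·α + 310386·β = -349871.
det = 5586·310386 − 40544² = 90000260.
α = ((-46025)·310386 − 40544·(-349871))/90000260 = -1023937/918370; β = (5586·(-349871) − 40544·(-46025))/90000260 = -901447/918370.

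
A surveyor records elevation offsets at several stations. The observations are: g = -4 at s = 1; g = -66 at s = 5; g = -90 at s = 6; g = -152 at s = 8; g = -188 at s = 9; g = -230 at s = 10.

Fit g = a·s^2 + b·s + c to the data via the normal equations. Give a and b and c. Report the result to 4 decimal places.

With design matrix A, AᵀA = [[22579, 2583, 307]; [2583, 307, 39]; [307, 39, 6]] and Aᵀg = [-52850, -6082, -730]ᵀ.
Solving the 3×3 system (Gaussian elimination) gives a = -6551/3365, b = -2431/673, c = 4792/3365.

a = -1.9468, b = -3.6122, c = 1.4241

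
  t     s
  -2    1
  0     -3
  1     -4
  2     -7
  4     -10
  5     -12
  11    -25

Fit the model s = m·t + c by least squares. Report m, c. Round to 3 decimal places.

Entries of AᵀA: Σt·t = 171, Σt = 21, Σ1 = 7.
Moment sums: Σt·s = -395, Σs = -60.
So AᵀA·[m, c]ᵀ = Aᵀs: [[171, 21]; [21, 7]]·[m, c]ᵀ = [-395, -60]ᵀ.
Eliminating c: 7·(row 1) − 21·(row 2) gives 756·m = 7·(-395) − 21·(-60) = -1505, so m = -215/108.
Then c = ((-60) − 21·(-215/108))/7 = -655/252.

m = -1.991, c = -2.599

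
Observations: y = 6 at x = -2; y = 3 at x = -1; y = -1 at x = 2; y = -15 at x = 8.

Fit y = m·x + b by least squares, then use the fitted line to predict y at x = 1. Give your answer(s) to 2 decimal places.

With design matrix M, MᵀM = [[73, 7]; [7, 4]] and Mᵀy = [-137, -7]ᵀ.
Eliminating b: 4·(row 1) − 7·(row 2) gives 243·m = 4·(-137) − 7·(-7) = -499, so m = -499/243.
Then b = ((-7) − 7·(-499/243))/4 = 448/243.
At x = 1: ŷ = (-499/243)·(1) + (448/243)·(1) = -17/81.

ŷ = -0.21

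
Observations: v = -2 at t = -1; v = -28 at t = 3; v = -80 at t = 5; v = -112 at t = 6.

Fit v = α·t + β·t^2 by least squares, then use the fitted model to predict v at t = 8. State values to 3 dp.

v̂ = -198.622

Entries of XᵀX: Σt·t = 71, Σt·t^2 = 367, Σt^2·t^2 = 2003.
Moment sums: Σt·v = -1154, Σt^2·v = -6286.
Eliminating β: 2003·(row 1) − 367·(row 2) gives 7524·α = 2003·(-1154) − 367·(-6286) = -4500, so α = -125/209.
Then β = ((-6286) − 367·(-125/209))/2003 = -633/209.
At t = 8: v̂ = (-125/209)·(8) + (-633/209)·(64) = -41512/209.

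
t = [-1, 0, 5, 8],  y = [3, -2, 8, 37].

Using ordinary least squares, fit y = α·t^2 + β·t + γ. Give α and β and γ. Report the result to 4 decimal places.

α = 0.9908, β = -3.1040, γ = -1.4800

Compute the Gram sums: Σt^2·t^2 = 4722, Σt^2·t = 636, Σt^2 = 90, Σt·t = 90, Σt = 12, Σ1 = 4.
Moment sums: Σt^2·y = 2571, Σt·y = 333, Σy = 46.
Normal equations: [[4722, 636, 90]; [636, 90, 12]; [90, 12, 4]]·[α, β, γ]ᵀ = [2571, 333, 46]ᵀ.
Inverting the 3×3 Gram matrix, [α, β, γ]ᵀ = [643/649, -4029/1298, -1921/1298]ᵀ.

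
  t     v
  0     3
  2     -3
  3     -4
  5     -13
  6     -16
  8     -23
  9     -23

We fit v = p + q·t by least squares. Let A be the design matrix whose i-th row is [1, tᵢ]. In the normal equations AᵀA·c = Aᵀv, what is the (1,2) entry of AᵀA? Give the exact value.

33

Row 1 ↔ basis 1, column 2 ↔ basis t, so (AᵀA)_{1,2} = Σᵢ t = (1)·(0) + (1)·(2) + (1)·(3) + (1)·(5) + (1)·(6) + (1)·(8) + (1)·(9) = 33.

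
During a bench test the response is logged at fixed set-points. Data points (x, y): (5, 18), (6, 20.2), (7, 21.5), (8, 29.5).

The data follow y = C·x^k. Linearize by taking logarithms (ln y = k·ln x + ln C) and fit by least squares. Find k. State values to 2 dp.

Taking logs, ln y = k·ln x + ln C, so regress ln y on ln x.
Sums: Σln x = 7.4265, Σ(ln x)² = 13.9113, Σln y = 12.3485, Σln x·ln y = 23.0451.
Normal system: [[13.9113, 7.4265]; [7.4265, 4]]·[k, ln C]ᵀ = [23.0451, 12.3485]ᵀ.
Slope k = (n·Σln x·ln y − Σln x·Σln y)/(n·Σ(ln x)² − (Σln x)²) = (4·23.0451 − 7.4265·12.3485)/0.4917 = 0.96358; ln C = (Σln y − k·Σln x)/n = 1.29811.

k = 0.96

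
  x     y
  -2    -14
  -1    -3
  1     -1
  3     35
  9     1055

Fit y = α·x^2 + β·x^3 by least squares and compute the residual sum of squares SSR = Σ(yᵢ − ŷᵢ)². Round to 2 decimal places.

SSR = 4.78

Entries of MᵀM: Σx^2·x^2 = 6660, Σx^2·x^3 = 59260, Σx^3·x^3 = 532236.
And Σx^2·y = 85710, Σx^3·y = 770154.
So MᵀM·[α, β]ᵀ = Mᵀy: [[6660, 59260]; [59260, 532236]]·[α, β]ᵀ = [85710, 770154]ᵀ.
Determinant 6660·532236 − 59260² = 32944160.
α = (85710·532236 − 59260·770154)/32944160 = -267231/411802; β = (6660·770154 − 59260·85710)/32944160 = 312819/205901.
Residuals: 154400/205901, -342537/411802, -770209/411802, -74077/411802, 6719/411802; SSR = 985235/205901.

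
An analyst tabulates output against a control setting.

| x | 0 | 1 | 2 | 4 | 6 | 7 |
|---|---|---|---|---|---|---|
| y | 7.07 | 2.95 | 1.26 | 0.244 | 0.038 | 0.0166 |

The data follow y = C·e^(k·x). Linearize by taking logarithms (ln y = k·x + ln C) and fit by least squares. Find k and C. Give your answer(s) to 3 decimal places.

k = -0.865, C = 7.145

Let Y = ln y. Fitting Y = k·x + ln C by least squares:
Σx = 20.0000, Σ(x)² = 106.0000, Σln y = -5.5103, Σx·ln y = -52.4078.
Equations: 106.0000·k + 20.0000·ln C = -52.4078;  20.0000·k + 6·ln C = -5.5103.
Slope k = (n·Σx·ln y − Σx·Σln y)/(n·Σ(x)² − (Σx)²) = (6·-52.4078 − 20.0000·-5.5103)/236.0000 = -0.86542; ln C = (Σln y − k·Σx)/n = 1.96636, so C = exp(1.96636) = 7.14462.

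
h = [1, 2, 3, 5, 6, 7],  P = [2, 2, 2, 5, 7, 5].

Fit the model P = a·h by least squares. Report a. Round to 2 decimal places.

Entries of AᵀA: Σh·h = 124.
For AᵀP: Σh·P = 114.
AᵀA·[a]ᵀ = AᵀP becomes [[124]]·[a]ᵀ = [114]ᵀ.
Hence a = 114 / 124 ≈ 0.919355.

a = 0.92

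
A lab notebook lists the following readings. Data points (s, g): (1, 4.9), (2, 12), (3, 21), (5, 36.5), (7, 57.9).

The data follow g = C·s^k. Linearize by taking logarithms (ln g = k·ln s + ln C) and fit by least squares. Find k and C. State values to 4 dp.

Let Y = ln g. Fitting Y = k·ln s + ln C by least squares:
AᵀA = [[8.0643, 5.3471]; [5.3471, 5]], rhs = [18.7547, 14.7747]ᵀ  (here Σln s = 5.3471, Σ(ln s)² = 8.0643, Σln g = 14.7747, Σln s·ln g = 18.7547).
Solving (det = 11.7297): k = 1.25933, ln C = 1.60818, so C = exp(1.60818) = 4.99371.

k = 1.2593, C = 4.9937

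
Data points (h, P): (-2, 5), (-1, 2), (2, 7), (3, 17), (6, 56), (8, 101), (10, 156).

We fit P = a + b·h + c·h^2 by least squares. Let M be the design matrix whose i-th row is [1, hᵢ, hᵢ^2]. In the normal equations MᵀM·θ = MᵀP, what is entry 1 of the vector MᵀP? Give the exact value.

Entry 1 ↔ basis 1, so (MᵀP)_{1} = Σᵢ Pᵢ = (1)·(5) + (1)·(2) + (1)·(7) + (1)·(17) + (1)·(56) + (1)·(101) + (1)·(156) = 344.

344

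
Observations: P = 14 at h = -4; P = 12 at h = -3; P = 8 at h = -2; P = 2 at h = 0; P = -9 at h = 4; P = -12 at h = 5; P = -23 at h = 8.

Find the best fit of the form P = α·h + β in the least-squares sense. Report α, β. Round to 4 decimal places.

AᵀA·[α, β]ᵀ = AᵀP reads: 134·α + 8·β = -388;  8·α + 7·β = -8.
(Σh·h = 134, Σh = 8, Σ1 = 7, Σh·P = -388, ΣP = -8.)
Eliminating β: 7·(row 1) − 8·(row 2) gives 874·α = 7·(-388) − 8·(-8) = -2652, so α = -1326/437.
Then β = ((-8) − 8·(-1326/437))/7 = 1016/437.

α = -3.0343, β = 2.3249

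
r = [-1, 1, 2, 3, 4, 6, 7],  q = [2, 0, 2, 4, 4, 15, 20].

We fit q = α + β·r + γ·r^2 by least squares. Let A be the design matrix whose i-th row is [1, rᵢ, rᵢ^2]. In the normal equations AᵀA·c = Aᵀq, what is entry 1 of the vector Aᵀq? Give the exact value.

Entry 1 ↔ basis 1, so (Aᵀq)_{1} = Σᵢ qᵢ = (1)·(2) + (1)·(0) + (1)·(2) + (1)·(4) + (1)·(4) + (1)·(15) + (1)·(20) = 47.

47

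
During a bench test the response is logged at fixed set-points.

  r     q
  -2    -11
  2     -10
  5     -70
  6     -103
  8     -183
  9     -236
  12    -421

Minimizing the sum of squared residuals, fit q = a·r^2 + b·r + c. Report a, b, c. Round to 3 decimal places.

a = -2.975, b = 0.497, c = 1.616

Sums needed: Σr^2·r^2 = 33346, Σr^2·r = 3310, Σr^2 = 358, Σr·r = 358, Σr = 40, Σ1 = 7.
For Mᵀq: Σr^2·q = -96994, Σr·q = -9606, Σq = -1034.
Inverting the 3×3 Gram matrix, [a, b, c]ᵀ = [-25151/8453, 12602/25359, 40984/25359]ᵀ.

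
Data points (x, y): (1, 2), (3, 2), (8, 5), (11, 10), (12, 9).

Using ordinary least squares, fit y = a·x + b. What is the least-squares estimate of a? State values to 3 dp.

a = 0.745

AᵀA·[a, b]ᵀ = Aᵀy reads: 339·a + 35·b = 266;  35·a + 5·b = 28.
Δ = 339·5 − 35² = 470.
a = (266·5 − 35·28)/470 = 35/47; b = (339·28 − 35·266)/470 = 91/235.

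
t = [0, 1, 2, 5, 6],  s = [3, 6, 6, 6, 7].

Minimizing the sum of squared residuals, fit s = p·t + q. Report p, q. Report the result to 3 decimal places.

p = 0.433, q = 4.388

From the data, Σt·t = 66, Σt = 14, Σ1 = 5.
And Σt·s = 90, Σs = 28.
So MᵀM·[p, q]ᵀ = Mᵀs: [[66, 14]; [14, 5]]·[p, q]ᵀ = [90, 28]ᵀ.
Eliminating q: 5·(row 1) − 14·(row 2) gives 134·p = 5·90 − 14·28 = 58, so p = 29/67.
Then q = (28 − 14·(29/67))/5 = 294/67.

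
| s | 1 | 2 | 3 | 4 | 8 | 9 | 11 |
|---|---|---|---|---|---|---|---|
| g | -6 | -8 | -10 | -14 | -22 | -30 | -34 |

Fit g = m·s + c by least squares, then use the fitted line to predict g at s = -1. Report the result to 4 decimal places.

ĝ = 0.5478

The normal equations are: 296·m + 38·c = -928;  38·m + 7·c = -124.
det = 296·7 − 38² = 628.
m = ((-928)·7 − 38·(-124))/628 = -446/157; c = (296·(-124) − 38·(-928))/628 = -360/157.
At s = -1: ĝ = (-446/157)·(-1) + (-360/157)·(1) = 86/157.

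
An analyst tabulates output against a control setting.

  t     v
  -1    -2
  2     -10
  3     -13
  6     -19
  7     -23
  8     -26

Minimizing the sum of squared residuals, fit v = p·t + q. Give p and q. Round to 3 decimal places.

Normal-equation sums: Σt·t = 163, Σt = 25, Σ1 = 6.
Moment sums: Σt·v = -540, Σv = -93.
Eliminating q: 6·(row 1) − 25·(row 2) gives 353·p = 6·(-540) − 25·(-93) = -915, so p = -915/353.
Then q = ((-93) − 25·(-915/353))/6 = -1659/353.

p = -2.592, q = -4.700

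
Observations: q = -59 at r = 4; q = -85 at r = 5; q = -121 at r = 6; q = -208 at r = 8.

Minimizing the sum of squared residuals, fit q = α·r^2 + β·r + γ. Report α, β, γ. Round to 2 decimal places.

From the data, Σr^2·r^2 = 6273, Σr^2·r = 917, Σr^2 = 141, Σr·r = 141, Σr = 23, Σ1 = 4.
Right-hand side: Σr^2·q = -20737, Σr·q = -3051, Σq = -473.
Solving the 3×3 system (Gaussian elimination) gives α = -145/44, β = 95/44, γ = -29/2.

α = -3.30, β = 2.16, γ = -14.50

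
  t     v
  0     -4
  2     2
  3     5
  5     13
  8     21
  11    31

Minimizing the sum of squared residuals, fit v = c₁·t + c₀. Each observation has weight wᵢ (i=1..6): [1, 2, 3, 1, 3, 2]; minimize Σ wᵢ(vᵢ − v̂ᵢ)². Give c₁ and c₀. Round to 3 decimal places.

c₁ = 3.197, c₀ = -4.298

Setting ∂/∂c₁ … = 0 gives: 494·c₁ + 64·c₀ = 1304;  64·c₁ + 12·c₀ = 153.
(Σwᵢ·t·t = 494, Σwᵢ·t = 64, Σwᵢ·1 = 12, Σwᵢ·t·v = 1304, Σwᵢ·v = 153.)
det = 494·12 − 64² = 1832.
c₁ = (1304·12 − 64·153)/1832 = 732/229; c₀ = (494·153 − 64·1304)/1832 = -3937/916.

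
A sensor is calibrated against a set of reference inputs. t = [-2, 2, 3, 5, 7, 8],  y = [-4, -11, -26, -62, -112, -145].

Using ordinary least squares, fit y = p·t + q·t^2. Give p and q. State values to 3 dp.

p = -2.282, q = -1.978

Normal-equation sums: Σt·t = 155, Σt·t^2 = 1007, Σt^2·t^2 = 7235.
Moment sums: Σt·y = -2346, Σt^2·y = -16612.
So AᵀA·[p, q]ᵀ = Aᵀy: [[155, 1007]; [1007, 7235]]·[p, q]ᵀ = [-2346, -16612]ᵀ.
Δ = 155·7235 − 1007² = 107376.
p = ((-2346)·7235 − 1007·(-16612))/107376 = -122513/53688; q = (155·(-16612) − 1007·(-2346))/107376 = -106219/53688.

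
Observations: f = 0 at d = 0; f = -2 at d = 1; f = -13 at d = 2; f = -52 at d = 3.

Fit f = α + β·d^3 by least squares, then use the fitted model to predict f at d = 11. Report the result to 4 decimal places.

With design matrix X, XᵀX = [[4, 36]; [36, 794]] and Xᵀf = [-67, -1510]ᵀ.
Eliminating β: 794·(row 1) − 36·(row 2) gives 1880·α = 794·(-67) − 36·(-1510) = 1162, so α = 581/940.
Then β = ((-1510) − 36·(581/940))/794 = -907/470.
At d = 11: f̂ = (581/940)·(1) + (-907/470)·(1331) = -2413853/940.

f̂ = -2567.9287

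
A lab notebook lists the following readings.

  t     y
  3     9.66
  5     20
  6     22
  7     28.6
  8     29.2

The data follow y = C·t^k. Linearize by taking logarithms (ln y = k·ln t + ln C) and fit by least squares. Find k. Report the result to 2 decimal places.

k = 1.16

Taking logs, ln y = k·ln t + ln C, so regress ln y on ln t.
AᵀA = [[15.1183, 8.5252]; [8.5252, 5]], rhs = [26.3933, 15.0823]ᵀ  (here Σln t = 8.5252, Σ(ln t)² = 15.1183, Σln y = 15.0823, Σln t·ln y = 26.3933).
Δ = 15.1183·5 − (8.5252)² = 2.9130; k = (26.3933·5 − 8.5252·15.0823)/2.9130 = 1.16275, ln C = (15.1183·15.0823 − 8.5252·26.3933)/2.9130 = 1.03395.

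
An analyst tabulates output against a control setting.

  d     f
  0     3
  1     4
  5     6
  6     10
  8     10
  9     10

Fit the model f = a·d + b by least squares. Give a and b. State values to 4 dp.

a = 0.8404, b = 3.1047

The normal system AᵀA·[a, b]ᵀ = Aᵀf is [[207, 29]; [29, 6]]·[a, b]ᵀ = [264, 43]ᵀ.
det = 207·6 − 29² = 401.
a = (264·6 − 29·43)/401 = 337/401; b = (207·43 − 29·264)/401 = 1245/401.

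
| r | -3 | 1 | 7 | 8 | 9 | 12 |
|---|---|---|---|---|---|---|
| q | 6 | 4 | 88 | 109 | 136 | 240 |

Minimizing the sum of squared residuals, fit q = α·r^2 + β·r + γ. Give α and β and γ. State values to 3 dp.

α = 1.502, β = 1.940, γ = -0.915

From the data, Σr^2·r^2 = 33876, Σr^2·r = 3286, Σr^2 = 348, Σr·r = 348, Σr = 34, Σ1 = 6.
Moment sums: Σr^2·q = 56922, Σr·q = 5578, Σq = 583.
So MᵀM·[α, β, γ]ᵀ = Mᵀq: [[33876, 3286, 348]; [3286, 348, 34]; [348, 34, 6]]·[α, β, γ]ᵀ = [56922, 5578, 583]ᵀ.
Row-reducing yields α = 901453/600342, β = 194065/100057, γ = -549253/600342.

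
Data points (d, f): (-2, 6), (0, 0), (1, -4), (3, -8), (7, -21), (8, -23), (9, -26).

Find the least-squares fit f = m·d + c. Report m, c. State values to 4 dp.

m = -2.8962, c = -0.1000

Sums needed: Σd·d = 208, Σd = 26, Σ1 = 7.
Moment sums: Σd·f = -605, Σf = -76.
MᵀM·[m, c]ᵀ = Mᵀf becomes [[208, 26]; [26, 7]]·[m, c]ᵀ = [-605, -76]ᵀ.
Determinant 208·7 − 26² = 780.
m = ((-605)·7 − 26·(-76))/780 = -753/260; c = (208·(-76) − 26·(-605))/780 = -1/10.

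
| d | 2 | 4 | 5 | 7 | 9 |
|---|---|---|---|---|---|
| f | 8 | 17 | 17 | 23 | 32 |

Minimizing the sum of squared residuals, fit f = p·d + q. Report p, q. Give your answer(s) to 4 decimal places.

Compute the Gram sums: Σd·d = 175, Σd = 27, Σ1 = 5.
Right-hand side: Σd·f = 618, Σf = 97.
MᵀM·[p, q]ᵀ = Mᵀf becomes [[175, 27]; [27, 5]]·[p, q]ᵀ = [618, 97]ᵀ.
Determinant 175·5 − 27² = 146.
p = (618·5 − 27·97)/146 = 471/146; q = (175·97 − 27·618)/146 = 289/146.

p = 3.2260, q = 1.9795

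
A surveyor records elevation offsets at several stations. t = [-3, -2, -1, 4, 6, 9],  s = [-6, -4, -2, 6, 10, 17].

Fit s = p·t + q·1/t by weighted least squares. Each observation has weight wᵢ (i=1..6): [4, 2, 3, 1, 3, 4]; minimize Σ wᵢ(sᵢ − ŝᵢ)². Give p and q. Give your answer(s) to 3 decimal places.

p = 1.831, q = 0.226

Sums needed: Σwᵢ·t·t = 495, Σwᵢ·t·1/t = 17, Σwᵢ·1/t·1/t = 5365/1296.
Right-hand side: Σwᵢ·t·s = 910, Σwᵢ·1/t·s = 577/18.
So AᵀWA·[p, q]ᵀ = AᵀWs: [[495, 17]; [17, 5365/1296]]·[p, q]ᵀ = [910, 577/18]ᵀ.
Eliminating q: (5365/1296)·(row 1) − 17·(row 2) gives (253459/144)·p = (5365/1296)·910 − 17·(577/18) = 2087951/648, so p = 4175902/2281131.
Then q = ((577/18) − 17·(4175902/2281131))/(5365/1296) = 57240/253459.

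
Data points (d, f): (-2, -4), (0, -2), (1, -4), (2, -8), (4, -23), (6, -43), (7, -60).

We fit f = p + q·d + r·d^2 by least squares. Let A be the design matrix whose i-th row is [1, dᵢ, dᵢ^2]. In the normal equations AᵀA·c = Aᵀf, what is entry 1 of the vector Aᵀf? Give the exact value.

Entry 1 ↔ basis 1, so (Aᵀf)_{1} = Σᵢ fᵢ = (1)·(-4) + (1)·(-2) + (1)·(-4) + (1)·(-8) + (1)·(-23) + (1)·(-43) + (1)·(-60) = -144.

-144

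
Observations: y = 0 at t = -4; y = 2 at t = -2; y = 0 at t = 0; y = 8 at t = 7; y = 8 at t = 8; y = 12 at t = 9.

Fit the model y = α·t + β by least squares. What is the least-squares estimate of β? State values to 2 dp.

β = 2.49

From the data, Σt·t = 214, Σt = 18, Σ1 = 6.
And Σt·y = 224, Σy = 30.
Normal equations: [[214, 18]; [18, 6]]·[α, β]ᵀ = [224, 30]ᵀ.
Determinant 214·6 − 18² = 960.
α = (224·6 − 18·30)/960 = 67/80; β = (214·30 − 18·224)/960 = 199/80.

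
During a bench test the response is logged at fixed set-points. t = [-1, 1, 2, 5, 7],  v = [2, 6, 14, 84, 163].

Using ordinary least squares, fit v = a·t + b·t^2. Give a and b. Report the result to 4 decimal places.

a = 1.0161, b = 3.1759

With design matrix A, AᵀA = [[80, 476]; [476, 3044]] and Aᵀv = [1593, 10151]ᵀ.
Eliminating b: 3044·(row 1) − 476·(row 2) gives 16944·a = 3044·1593 − 476·10151 = 17216, so a = 1076/1059.
Then b = (10151 − 476·(1076/1059))/3044 = 13453/4236.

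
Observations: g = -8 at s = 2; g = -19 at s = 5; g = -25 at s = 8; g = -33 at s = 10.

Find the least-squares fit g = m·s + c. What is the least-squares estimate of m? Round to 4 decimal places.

Forming AᵀA = [[193, 25]; [25, 4]] and Aᵀg = [-641, -85]ᵀ gives AᵀA·[m, c]ᵀ = Aᵀg.
Eliminating c: 4·(row 1) − 25·(row 2) gives 147·m = 4·(-641) − 25·(-85) = -439, so m = -439/147.
Then c = ((-85) − 25·(-439/147))/4 = -380/147.

m = -2.9864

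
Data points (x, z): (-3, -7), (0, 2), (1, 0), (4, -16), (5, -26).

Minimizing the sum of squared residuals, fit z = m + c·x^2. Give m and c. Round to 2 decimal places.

m = 1.88, c = -1.11

AᵀA·[m, c]ᵀ = Aᵀz reads: 5·m + 51·c = -47;  51·m + 963·c = -969.
Eliminating c: 963·(row 1) − 51·(row 2) gives 2214·m = 963·(-47) − 51·(-969) = 4158, so m = 77/41.
Then c = ((-969) − 51·(77/41))/963 = -136/123.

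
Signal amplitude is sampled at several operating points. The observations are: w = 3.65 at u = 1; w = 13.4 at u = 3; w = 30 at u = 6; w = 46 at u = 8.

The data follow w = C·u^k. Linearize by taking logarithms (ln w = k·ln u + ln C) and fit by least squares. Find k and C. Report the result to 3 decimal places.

With ln wᵢ as the transformed response and ln uᵢ as the regressor:
Σln u = 4.9698, Σ(ln u)² = 8.7414, Σln w = 11.1198, Σln u·ln w = 16.9067.
Equations: 8.7414·k + 4.9698·ln C = 16.9067;  4.9698·k + 4·ln C = 11.1198.
Slope k = (n·Σln u·ln w − Σln u·Σln w)/(n·Σ(ln u)² − (Σln u)²) = (4·16.9067 − 4.9698·11.1198)/10.2667 = 1.20424; ln C = (Σln w − k·Σln u)/n = 1.28374, so C = exp(1.28374) = 3.61013.

k = 1.204, C = 3.610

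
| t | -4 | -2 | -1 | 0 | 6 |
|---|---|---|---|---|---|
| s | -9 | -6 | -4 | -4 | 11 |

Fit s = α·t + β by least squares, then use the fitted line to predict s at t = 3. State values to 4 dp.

ŝ = 4.1127

With design matrix X, XᵀX = [[57, -1]; [-1, 5]] and Xᵀs = [118, -12]ᵀ.
det = 57·5 − (-1)² = 284.
α = (118·5 − (-1)·(-12))/284 = 289/142; β = (57·(-12) − (-1)·118)/284 = -283/142.
At t = 3: ŝ = (289/142)·(3) + (-283/142)·(1) = 292/71.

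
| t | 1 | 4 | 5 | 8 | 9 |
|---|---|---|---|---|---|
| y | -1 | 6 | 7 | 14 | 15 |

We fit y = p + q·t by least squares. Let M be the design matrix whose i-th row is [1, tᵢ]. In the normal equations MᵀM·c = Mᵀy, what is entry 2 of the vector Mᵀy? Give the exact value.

305

Entry 2 ↔ basis t, so (Mᵀy)_{2} = Σᵢ (t)·yᵢ = (1)·(-1) + (4)·(6) + (5)·(7) + (8)·(14) + (9)·(15) = 305.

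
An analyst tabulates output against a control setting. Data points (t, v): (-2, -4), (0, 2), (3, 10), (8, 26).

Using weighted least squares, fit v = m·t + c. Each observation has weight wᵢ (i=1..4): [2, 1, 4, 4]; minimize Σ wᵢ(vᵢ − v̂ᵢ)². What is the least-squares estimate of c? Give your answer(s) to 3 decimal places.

The normal equations are: 300·m + 40·c = 968;  40·m + 11·c = 138.
(Σwᵢ·t·t = 300, Σwᵢ·t = 40, Σwᵢ·1 = 11, Σwᵢ·t·v = 968, Σwᵢ·v = 138.)
det = 300·11 − 40² = 1700.
m = (968·11 − 40·138)/1700 = 1282/425; c = (300·138 − 40·968)/1700 = 134/85.

c = 1.576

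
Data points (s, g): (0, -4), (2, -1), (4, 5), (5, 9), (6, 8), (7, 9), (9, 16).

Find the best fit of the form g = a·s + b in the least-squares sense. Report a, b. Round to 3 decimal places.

a = 2.165, b = -4.206

AᵀA·[a, b]ᵀ = Aᵀg reads: 211·a + 33·b = 318;  33·a + 7·b = 42.
Eliminating b: 7·(row 1) − 33·(row 2) gives 388·a = 7·318 − 33·42 = 840, so a = 210/97.
Then b = (42 − 33·(210/97))/7 = -408/97.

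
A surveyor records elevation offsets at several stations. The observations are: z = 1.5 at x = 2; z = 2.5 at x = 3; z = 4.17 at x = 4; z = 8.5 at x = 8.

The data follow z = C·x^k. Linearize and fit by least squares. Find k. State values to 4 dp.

With ln zᵢ as the transformed response and ln xᵢ as the regressor:
Σln x = 5.2575, Σ(ln x)² = 7.9333, Σln z = 4.8897, Σln x·ln z = 7.7173.
Equations: 7.9333·k + 5.2575·ln C = 7.7173;  5.2575·k + 4·ln C = 4.8897.
Solving (det = 4.0919): k = 1.26142, ln C = -0.43555.

k = 1.2614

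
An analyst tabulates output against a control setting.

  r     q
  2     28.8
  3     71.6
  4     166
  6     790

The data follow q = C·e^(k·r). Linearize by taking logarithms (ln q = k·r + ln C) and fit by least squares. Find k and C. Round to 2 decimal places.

k = 0.82, C = 5.84

Let Y = ln q. Fitting Y = k·r + ln C by least squares:
XᵀX = [[65.0000, 15.0000]; [15.0000, 4]], rhs = [80.0142, 19.4155]ᵀ  (here Σr = 15.0000, Σ(r)² = 65.0000, Σln q = 19.4155, Σr·ln q = 80.0142).
Solving (det = 35.0000): k = 0.82355, ln C = 1.76555, so C = exp(1.76555) = 5.84477.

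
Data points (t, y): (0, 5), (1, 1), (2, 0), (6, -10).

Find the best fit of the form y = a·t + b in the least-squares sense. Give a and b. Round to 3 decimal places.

a = -2.410, b = 4.422

From the data, Σt·t = 41, Σt = 9, Σ1 = 4.
For Aᵀy: Σt·y = -59, Σy = -4.
det = 41·4 − 9² = 83.
a = ((-59)·4 − 9·(-4))/83 = -200/83; b = (41·(-4) − 9·(-59))/83 = 367/83.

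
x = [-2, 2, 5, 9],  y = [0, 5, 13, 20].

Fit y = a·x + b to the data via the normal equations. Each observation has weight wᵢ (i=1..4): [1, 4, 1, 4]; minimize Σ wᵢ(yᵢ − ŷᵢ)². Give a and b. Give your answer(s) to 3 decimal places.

a = 1.984, b = 1.973

The normal equations are: 369·a + 47·b = 825;  47·a + 10·b = 113.
(Σwᵢ·x·x = 369, Σwᵢ·x = 47, Σwᵢ·1 = 10, Σwᵢ·x·y = 825, Σwᵢ·y = 113.)
Eliminating b: 10·(row 1) − 47·(row 2) gives 1481·a = 10·825 − 47·113 = 2939, so a = 2939/1481.
Then b = (113 − 47·(2939/1481))/10 = 2922/1481.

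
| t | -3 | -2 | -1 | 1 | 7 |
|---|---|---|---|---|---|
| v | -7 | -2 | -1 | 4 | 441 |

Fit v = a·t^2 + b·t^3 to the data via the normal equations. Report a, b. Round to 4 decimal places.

Entries of MᵀM: Σt^2·t^2 = 2500, Σt^2·t^3 = 16532, Σt^3·t^3 = 118444.
Right-hand side: Σt^2·v = 21541, Σt^3·v = 151473.
So MᵀM·[a, b]ᵀ = Mᵀv: [[2500, 16532]; [16532, 118444]]·[a, b]ᵀ = [21541, 151473]ᵀ.
Δ = 2500·118444 − 16532² = 22802976.
a = (21541·118444 − 16532·151473)/22802976 = 5906321/2850372; b = (2500·151473 − 16532·21541)/22802976 = 705209/712593.

a = 2.0721, b = 0.9896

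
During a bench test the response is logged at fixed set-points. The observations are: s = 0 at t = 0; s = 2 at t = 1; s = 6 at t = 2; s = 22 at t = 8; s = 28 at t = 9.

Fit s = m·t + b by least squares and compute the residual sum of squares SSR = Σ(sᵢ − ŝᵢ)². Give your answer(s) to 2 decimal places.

SSR = 5.20

The normal system AᵀA·[m, b]ᵀ = Aᵀs is [[150, 20]; [20, 5]]·[m, b]ᵀ = [442, 58]ᵀ.
Determinant 150·5 − 20² = 350.
m = (442·5 − 20·58)/350 = 3; b = (150·58 − 20·442)/350 = -2/5.
Residuals: 2/5, -3/5, 2/5, -8/5, 7/5; SSR = 26/5.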